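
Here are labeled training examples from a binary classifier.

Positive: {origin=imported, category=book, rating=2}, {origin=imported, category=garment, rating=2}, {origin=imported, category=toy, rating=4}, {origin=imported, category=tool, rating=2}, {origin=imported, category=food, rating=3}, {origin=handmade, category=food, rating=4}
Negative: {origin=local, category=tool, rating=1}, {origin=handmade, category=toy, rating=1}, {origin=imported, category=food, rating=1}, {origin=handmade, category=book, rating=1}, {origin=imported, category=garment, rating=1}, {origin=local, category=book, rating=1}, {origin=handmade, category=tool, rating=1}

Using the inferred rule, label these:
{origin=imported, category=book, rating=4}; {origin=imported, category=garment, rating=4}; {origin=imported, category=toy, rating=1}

The simplest hypothesis consistent with all the labels is: rating ≥ 2.

Positive, Positive, Negative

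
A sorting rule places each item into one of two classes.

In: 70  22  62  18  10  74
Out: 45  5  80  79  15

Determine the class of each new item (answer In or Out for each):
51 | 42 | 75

Comparing the two groups points to one rule — ≡ 2 (mod 4).
51: 51 mod 4 = 3, does not fit → Out. 42: 42 mod 4 = 2, satisfies this → In. 75: 75 mod 4 = 3, does not fit → Out.

Out, In, Out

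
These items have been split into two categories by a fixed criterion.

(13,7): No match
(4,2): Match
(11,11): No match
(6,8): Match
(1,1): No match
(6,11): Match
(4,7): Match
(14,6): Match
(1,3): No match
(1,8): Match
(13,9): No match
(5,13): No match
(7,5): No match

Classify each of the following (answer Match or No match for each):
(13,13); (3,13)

No match, No match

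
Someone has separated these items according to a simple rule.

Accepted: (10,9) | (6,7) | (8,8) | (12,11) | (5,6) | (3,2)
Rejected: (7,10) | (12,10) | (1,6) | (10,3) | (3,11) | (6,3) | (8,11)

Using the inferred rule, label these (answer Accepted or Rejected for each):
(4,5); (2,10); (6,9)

Accepted, Rejected, Rejected

Rule: |first − second| ≤ 1. This holds for each 'Accepted' example and fails for each 'Rejected' one.
(4,5): |4−5| = 1 — has this property, so Accepted.
(2,10): |2−10| = 8 — does not fit, so Rejected.
(6,9): |6−9| = 3 — does not fit, so Rejected.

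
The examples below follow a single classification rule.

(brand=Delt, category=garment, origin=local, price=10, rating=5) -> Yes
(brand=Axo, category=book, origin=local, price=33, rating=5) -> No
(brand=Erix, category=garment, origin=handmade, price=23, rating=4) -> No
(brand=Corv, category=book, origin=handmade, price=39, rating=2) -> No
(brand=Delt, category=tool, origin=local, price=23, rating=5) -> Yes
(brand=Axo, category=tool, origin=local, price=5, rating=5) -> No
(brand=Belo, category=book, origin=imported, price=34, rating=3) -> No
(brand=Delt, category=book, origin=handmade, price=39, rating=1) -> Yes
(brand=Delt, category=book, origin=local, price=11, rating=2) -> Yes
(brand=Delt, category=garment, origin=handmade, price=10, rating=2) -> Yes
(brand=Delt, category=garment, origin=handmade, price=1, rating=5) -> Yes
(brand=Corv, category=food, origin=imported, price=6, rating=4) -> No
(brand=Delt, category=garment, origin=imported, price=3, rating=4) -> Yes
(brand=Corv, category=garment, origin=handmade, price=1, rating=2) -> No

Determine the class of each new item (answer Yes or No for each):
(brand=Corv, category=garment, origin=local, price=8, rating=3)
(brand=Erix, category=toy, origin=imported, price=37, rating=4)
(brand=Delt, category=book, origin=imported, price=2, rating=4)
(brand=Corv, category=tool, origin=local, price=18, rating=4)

No, No, Yes, No

Rule: brand is Delt. This holds for each 'Yes' example and fails for each 'No' one.
(brand=Corv, category=garment, origin=local, price=8, rating=3) → brand is Corv → No. (brand=Erix, category=toy, origin=imported, price=37, rating=4) → brand is Erix → No. (brand=Delt, category=book, origin=imported, price=2, rating=4) → brand is Delt → Yes. (brand=Corv, category=tool, origin=local, price=18, rating=4) → brand is Corv → No.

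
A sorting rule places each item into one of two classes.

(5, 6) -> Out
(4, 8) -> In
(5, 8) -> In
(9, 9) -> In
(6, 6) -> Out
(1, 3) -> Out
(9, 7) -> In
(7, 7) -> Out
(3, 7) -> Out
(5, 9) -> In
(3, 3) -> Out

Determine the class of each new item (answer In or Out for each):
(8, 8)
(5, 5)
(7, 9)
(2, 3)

The distinguishing property — max ≥ 8 — holds for all the 'In' cases and none of the 'Out' cases.
(8, 8): max 8 — passes, so In.
(5, 5): max 5 — doesn't match, so Out.
(7, 9): max 9 — passes, so In.
(2, 3): max 3 — doesn't match, so Out.

In, Out, In, Out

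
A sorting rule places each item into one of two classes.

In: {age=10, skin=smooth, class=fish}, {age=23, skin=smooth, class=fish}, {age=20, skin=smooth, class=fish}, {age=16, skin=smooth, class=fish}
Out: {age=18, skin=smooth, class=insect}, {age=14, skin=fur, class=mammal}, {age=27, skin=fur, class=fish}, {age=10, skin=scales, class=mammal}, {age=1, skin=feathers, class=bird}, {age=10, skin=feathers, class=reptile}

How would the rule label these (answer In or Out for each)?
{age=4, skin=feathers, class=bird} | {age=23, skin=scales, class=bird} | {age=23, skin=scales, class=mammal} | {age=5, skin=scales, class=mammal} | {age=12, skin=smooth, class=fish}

The rule appears to be: class is fish AND skin is smooth.
{age=4, skin=feathers, class=bird}: Out (class is bird, skin is feathers).
{age=23, skin=scales, class=bird}: Out (class is bird, skin is scales).
{age=23, skin=scales, class=mammal}: Out (class is mammal, skin is scales).
{age=5, skin=scales, class=mammal}: Out (class is mammal, skin is scales).
{age=12, skin=smooth, class=fish}: In (class is fish, skin is smooth).

Out, Out, Out, Out, In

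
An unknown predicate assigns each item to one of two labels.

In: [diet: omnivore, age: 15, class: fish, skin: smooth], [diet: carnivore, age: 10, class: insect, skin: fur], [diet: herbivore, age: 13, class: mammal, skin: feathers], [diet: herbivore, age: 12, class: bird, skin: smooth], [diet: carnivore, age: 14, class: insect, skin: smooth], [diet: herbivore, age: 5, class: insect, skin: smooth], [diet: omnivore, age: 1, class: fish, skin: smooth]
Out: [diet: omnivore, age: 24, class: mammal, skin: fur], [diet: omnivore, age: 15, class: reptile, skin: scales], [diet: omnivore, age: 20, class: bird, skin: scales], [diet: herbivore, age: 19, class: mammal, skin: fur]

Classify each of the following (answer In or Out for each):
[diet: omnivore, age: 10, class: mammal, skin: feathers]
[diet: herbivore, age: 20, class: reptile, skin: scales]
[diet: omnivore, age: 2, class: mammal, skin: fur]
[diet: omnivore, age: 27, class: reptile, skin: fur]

The rule appears to be: class is fish OR age ≤ 14.

In, Out, In, Out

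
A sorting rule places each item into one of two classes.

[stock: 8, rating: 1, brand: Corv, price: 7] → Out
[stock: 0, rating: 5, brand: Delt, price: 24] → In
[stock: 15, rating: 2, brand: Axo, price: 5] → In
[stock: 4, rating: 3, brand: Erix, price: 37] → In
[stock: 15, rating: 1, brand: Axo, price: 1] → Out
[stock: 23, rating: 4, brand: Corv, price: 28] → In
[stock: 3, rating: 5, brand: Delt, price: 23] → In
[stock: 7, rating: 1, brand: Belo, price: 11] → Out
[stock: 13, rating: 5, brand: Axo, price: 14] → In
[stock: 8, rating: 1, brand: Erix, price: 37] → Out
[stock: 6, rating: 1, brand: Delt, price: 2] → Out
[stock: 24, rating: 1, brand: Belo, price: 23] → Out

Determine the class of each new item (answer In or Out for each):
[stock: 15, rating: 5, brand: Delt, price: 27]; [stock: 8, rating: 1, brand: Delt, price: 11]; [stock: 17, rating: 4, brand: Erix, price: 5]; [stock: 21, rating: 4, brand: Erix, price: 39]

Rule: rating ≥ 2. This holds for each 'In' example and fails for each 'Out' one.
[stock: 15, rating: 5, brand: Delt, price: 27]: In (rating = 5).
[stock: 8, rating: 1, brand: Delt, price: 11]: Out (rating = 1).
[stock: 17, rating: 4, brand: Erix, price: 5]: In (rating = 4).
[stock: 21, rating: 4, brand: Erix, price: 39]: In (rating = 4).

In, Out, In, In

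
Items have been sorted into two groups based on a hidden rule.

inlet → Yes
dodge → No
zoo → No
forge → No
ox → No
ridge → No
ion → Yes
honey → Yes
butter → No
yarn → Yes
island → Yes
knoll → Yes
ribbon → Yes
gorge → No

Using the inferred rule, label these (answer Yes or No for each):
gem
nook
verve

No, Yes, No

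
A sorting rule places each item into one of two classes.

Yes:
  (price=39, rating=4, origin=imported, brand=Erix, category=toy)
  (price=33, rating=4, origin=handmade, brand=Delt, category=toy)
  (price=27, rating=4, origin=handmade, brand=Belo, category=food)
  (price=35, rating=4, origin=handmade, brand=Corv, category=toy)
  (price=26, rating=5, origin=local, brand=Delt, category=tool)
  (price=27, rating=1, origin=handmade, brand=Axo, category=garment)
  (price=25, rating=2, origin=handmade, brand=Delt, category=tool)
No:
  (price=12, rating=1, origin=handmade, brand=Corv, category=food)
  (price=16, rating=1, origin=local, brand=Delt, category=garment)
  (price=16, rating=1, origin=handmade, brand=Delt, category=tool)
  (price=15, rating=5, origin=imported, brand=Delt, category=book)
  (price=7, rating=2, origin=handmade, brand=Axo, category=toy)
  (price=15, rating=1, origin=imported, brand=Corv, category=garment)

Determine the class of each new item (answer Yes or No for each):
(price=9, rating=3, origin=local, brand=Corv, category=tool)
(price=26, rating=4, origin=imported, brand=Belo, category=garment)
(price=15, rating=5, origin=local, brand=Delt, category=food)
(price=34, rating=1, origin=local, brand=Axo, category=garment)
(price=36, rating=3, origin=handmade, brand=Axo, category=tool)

No, Yes, No, Yes, Yes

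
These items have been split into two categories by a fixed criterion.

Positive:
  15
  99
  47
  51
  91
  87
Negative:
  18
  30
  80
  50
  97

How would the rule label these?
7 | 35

Positive, Positive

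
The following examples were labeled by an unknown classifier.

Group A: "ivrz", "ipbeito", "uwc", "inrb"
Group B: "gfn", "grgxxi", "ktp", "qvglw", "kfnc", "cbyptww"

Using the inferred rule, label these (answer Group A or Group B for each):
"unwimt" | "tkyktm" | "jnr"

Group A, Group B, Group B

The rule appears to be: starts with a vowel.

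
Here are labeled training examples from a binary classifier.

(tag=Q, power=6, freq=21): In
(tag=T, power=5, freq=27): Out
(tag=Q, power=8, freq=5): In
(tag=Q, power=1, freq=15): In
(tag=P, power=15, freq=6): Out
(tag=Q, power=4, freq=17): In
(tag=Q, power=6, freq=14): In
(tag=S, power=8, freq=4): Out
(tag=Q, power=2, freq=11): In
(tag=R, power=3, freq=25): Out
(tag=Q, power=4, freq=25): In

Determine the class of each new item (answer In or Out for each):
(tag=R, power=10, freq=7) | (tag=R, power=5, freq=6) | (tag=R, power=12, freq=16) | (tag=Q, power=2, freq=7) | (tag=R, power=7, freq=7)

The rule appears to be: tag is Q.

Out, Out, Out, In, Out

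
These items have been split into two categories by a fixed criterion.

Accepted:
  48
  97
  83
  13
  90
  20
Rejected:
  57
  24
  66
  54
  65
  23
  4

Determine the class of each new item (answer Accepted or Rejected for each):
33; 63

Rejected, Rejected

All 'Accepted' examples share one property — ≡ 6 (mod 7) — and every 'Rejected' example lacks it.
33 → 33 mod 7 = 5 → Rejected.
63 → 63 mod 7 = 0 → Rejected.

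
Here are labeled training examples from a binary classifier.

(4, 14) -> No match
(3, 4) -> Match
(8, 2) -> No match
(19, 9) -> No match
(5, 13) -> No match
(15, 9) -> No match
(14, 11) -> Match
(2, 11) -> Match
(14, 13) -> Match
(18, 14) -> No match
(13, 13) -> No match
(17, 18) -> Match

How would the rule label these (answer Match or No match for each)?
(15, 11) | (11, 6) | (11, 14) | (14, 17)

The classifier is using: sum is odd.
(15, 11): 15+11 = 26, doesn't qualify → No match. (11, 6): 11+6 = 17, passes → Match. (11, 14): 11+14 = 25, passes → Match. (14, 17): 14+17 = 31, passes → Match.

No match, Match, Match, Match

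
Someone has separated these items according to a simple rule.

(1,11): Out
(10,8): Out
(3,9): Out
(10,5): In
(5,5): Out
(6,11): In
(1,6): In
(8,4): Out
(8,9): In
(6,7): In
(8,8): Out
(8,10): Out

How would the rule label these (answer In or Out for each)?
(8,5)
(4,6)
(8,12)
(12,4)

In, Out, Out, Out

Every 'In' example satisfies: sum is odd. None of the 'Out' examples do.
In: (8,5), since 8+5 = 13.
Out: (4,6), since 4+6 = 10.
Out: (8,12), since 8+12 = 20.
Out: (12,4), since 12+4 = 16.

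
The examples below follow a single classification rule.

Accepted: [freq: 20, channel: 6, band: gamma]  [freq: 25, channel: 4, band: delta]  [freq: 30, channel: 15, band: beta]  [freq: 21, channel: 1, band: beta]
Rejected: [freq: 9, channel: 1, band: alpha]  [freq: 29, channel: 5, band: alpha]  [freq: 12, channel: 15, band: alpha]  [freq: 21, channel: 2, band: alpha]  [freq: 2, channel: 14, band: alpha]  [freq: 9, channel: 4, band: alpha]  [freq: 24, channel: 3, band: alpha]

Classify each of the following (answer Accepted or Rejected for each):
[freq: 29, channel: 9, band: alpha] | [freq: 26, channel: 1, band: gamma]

Rejected, Accepted

The simplest hypothesis consistent with all the labels is: band is not alpha.
[freq: 29, channel: 9, band: alpha]: Rejected (band is alpha). [freq: 26, channel: 1, band: gamma]: Accepted (band is gamma).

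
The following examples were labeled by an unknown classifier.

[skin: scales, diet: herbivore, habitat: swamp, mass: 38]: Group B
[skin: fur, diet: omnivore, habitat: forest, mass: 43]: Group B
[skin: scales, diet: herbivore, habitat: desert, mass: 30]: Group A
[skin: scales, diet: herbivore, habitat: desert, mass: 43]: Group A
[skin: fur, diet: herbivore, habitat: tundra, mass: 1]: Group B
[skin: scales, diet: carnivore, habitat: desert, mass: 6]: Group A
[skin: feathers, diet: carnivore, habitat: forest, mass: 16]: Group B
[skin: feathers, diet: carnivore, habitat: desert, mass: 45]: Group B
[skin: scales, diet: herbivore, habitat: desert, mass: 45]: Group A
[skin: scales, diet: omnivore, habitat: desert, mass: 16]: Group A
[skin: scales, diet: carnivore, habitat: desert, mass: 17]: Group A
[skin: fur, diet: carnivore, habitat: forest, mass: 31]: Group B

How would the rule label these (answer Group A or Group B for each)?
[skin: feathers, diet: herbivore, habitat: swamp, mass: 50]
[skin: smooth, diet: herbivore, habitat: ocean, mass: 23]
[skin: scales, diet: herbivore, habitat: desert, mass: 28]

Rule: skin is scales AND habitat is desert. This holds for each 'Group A' example and fails for each 'Group B' one.
[skin: feathers, diet: herbivore, habitat: swamp, mass: 50] → skin is feathers, habitat is swamp → Group B.
[skin: smooth, diet: herbivore, habitat: ocean, mass: 23] → skin is smooth, habitat is ocean → Group B.
[skin: scales, diet: herbivore, habitat: desert, mass: 28] → skin is scales, habitat is desert → Group A.

Group B, Group B, Group A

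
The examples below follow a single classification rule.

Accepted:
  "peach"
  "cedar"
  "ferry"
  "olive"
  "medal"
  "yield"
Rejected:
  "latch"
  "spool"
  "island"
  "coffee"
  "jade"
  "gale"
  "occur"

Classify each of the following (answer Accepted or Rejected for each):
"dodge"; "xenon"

Accepted, Accepted

The classifier is using: odd length AND contains 'e'.
"dodge": Accepted (length 5, has 'e').
"xenon": Accepted (length 5, has 'e').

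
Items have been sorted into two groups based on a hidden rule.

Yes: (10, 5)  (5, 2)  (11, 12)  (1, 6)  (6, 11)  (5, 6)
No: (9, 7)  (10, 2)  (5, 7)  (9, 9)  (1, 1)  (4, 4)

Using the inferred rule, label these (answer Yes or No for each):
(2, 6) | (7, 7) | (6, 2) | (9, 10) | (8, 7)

No, No, No, Yes, Yes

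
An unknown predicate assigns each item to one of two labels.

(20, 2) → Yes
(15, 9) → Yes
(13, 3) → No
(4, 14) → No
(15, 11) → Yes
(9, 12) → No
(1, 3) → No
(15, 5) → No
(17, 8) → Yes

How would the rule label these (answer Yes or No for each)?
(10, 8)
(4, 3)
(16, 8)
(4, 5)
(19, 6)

No, No, Yes, No, Yes

A rule that fits every label: sum ≥ 22 — true of each 'Yes' example, false of each 'No' one.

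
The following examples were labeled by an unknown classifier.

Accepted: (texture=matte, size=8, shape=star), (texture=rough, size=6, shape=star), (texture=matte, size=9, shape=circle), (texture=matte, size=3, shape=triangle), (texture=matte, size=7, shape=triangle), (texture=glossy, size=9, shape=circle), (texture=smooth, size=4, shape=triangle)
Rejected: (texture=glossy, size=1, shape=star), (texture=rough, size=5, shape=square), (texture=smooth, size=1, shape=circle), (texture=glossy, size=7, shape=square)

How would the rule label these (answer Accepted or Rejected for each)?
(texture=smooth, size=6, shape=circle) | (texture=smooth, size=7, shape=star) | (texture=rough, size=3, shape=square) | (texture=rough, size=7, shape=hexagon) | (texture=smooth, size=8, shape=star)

Accepted, Accepted, Rejected, Accepted, Accepted

The common property of the 'Accepted' items is: shape is not square AND size ≥ 3. No 'Rejected' item has it.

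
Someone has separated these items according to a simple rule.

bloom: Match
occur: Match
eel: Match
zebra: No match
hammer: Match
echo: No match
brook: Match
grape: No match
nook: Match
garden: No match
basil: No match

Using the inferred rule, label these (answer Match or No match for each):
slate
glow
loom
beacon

No match, No match, Match, No match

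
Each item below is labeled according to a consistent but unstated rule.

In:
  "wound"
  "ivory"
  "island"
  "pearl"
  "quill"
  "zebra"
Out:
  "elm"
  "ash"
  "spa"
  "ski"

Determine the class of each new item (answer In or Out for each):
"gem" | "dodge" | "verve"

Rule: length ≥ 5. This holds for each 'In' example and fails for each 'Out' one.

Out, In, In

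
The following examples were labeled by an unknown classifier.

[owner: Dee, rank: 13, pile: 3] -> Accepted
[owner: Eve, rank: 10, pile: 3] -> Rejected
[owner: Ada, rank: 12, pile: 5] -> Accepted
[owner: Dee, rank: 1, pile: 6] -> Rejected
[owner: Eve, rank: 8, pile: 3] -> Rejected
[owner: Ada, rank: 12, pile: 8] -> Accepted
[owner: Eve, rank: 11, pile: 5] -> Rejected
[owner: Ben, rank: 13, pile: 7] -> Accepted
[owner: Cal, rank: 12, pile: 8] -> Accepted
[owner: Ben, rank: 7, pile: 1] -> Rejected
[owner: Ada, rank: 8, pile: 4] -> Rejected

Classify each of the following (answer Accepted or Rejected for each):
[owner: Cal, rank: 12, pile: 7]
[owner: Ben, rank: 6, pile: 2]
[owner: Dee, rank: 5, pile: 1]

Accepted, Rejected, Rejected

The rule appears to be: rank ≥ 12.
[owner: Cal, rank: 12, pile: 7] → rank = 12 → Accepted. [owner: Ben, rank: 6, pile: 2] → rank = 6 → Rejected. [owner: Dee, rank: 5, pile: 1] → rank = 5 → Rejected.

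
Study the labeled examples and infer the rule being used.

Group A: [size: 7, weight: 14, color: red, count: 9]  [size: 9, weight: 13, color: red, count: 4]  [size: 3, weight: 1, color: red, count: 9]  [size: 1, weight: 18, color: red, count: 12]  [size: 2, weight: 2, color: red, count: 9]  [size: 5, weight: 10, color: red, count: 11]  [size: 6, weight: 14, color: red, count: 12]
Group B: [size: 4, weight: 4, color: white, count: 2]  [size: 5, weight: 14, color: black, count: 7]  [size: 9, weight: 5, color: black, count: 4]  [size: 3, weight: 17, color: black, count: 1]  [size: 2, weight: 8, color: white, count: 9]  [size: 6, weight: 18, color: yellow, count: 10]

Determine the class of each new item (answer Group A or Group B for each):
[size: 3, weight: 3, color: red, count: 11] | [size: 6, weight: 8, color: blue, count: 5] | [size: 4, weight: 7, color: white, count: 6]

Checking candidate rules against both groups, what survives is: color is red.
[size: 3, weight: 3, color: red, count: 11]: color is red — checks out, so Group A. [size: 6, weight: 8, color: blue, count: 5]: color is blue — does not pass, so Group B. [size: 4, weight: 7, color: white, count: 6]: color is white — does not pass, so Group B.

Group A, Group B, Group B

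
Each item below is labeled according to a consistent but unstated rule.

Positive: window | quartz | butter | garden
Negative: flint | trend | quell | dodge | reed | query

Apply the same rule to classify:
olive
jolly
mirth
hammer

Negative, Negative, Negative, Positive

Rule: length 6. This holds for each 'Positive' example and fails for each 'Negative' one.
olive: length 5 — doesn't qualify, so Negative.
jolly: length 5 — doesn't qualify, so Negative.
mirth: length 5 — doesn't qualify, so Negative.
hammer: length 6 — satisfies this, so Positive.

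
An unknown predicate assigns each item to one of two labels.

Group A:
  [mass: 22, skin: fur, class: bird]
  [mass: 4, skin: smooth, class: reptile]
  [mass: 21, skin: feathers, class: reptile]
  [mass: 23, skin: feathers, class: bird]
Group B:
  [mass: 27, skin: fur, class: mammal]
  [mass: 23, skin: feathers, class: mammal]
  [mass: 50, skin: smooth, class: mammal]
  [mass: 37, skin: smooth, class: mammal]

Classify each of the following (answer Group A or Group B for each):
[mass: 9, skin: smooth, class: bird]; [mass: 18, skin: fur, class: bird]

The common property of the 'Group A' items is: class is not mammal. No 'Group B' item has it.
[mass: 9, skin: smooth, class: bird]: class is bird, checks out → Group A. [mass: 18, skin: fur, class: bird]: class is bird, checks out → Group A.

Group A, Group A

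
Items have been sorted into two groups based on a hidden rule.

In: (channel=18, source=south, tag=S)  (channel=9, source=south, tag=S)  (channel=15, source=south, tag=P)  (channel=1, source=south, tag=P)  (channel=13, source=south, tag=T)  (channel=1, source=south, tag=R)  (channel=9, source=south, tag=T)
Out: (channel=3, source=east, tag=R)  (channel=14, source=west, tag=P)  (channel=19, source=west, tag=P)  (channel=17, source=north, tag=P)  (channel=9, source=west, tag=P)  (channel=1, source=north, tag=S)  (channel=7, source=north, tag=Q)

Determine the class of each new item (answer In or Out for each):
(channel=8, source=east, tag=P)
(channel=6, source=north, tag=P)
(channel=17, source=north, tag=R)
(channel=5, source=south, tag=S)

Out, Out, Out, In

The distinguishing property — source is south — holds for all the 'In' cases and none of the 'Out' cases.
(channel=8, source=east, tag=P): source is east — does not satisfy this, so Out. (channel=6, source=north, tag=P): source is north — does not satisfy this, so Out. (channel=17, source=north, tag=R): source is north — does not satisfy this, so Out. (channel=5, source=south, tag=S): source is south — has this property, so In.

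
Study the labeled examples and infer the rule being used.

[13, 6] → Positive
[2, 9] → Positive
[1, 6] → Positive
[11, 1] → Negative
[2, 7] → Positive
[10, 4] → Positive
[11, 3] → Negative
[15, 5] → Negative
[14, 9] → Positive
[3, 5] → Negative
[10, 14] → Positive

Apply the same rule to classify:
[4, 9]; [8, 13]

Positive, Positive

The classifier is using: product is even.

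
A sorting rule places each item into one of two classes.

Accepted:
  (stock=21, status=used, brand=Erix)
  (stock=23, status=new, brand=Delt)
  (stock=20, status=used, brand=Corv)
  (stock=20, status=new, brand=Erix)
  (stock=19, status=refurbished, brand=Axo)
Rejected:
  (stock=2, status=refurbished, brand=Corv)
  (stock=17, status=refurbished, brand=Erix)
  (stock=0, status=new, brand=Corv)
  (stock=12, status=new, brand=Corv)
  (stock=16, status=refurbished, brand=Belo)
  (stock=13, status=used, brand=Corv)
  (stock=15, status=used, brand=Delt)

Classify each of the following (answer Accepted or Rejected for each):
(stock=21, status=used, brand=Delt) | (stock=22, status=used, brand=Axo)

Accepted, Accepted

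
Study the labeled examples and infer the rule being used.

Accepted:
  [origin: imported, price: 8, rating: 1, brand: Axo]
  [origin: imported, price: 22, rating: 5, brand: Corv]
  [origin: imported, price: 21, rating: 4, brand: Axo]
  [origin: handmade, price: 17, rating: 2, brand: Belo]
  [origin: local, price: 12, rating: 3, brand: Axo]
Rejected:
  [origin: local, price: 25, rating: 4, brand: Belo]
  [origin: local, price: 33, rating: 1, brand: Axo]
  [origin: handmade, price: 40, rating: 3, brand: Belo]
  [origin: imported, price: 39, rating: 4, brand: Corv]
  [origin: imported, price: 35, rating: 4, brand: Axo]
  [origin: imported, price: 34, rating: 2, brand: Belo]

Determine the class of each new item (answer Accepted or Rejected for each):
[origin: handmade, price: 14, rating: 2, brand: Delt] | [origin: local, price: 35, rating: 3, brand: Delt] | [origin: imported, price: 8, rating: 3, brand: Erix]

The distinguishing property — price ≤ 22 — holds for all the 'Accepted' cases and none of the 'Rejected' cases.
[origin: handmade, price: 14, rating: 2, brand: Delt]: Accepted (price = 14).
[origin: local, price: 35, rating: 3, brand: Delt]: Rejected (price = 35).
[origin: imported, price: 8, rating: 3, brand: Erix]: Accepted (price = 8).

Accepted, Rejected, Accepted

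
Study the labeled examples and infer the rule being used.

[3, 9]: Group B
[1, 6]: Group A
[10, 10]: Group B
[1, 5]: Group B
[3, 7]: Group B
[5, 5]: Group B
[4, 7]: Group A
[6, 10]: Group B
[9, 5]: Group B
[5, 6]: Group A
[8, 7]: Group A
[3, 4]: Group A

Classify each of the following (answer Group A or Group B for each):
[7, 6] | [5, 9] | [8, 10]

The pattern is that an item is 'Group A' exactly when: sum is odd.
[7, 6]: 7+6 = 13, meets the rule → Group A.
[5, 9]: 5+9 = 14, does not pass → Group B.
[8, 10]: 8+10 = 18, does not pass → Group B.

Group A, Group B, Group B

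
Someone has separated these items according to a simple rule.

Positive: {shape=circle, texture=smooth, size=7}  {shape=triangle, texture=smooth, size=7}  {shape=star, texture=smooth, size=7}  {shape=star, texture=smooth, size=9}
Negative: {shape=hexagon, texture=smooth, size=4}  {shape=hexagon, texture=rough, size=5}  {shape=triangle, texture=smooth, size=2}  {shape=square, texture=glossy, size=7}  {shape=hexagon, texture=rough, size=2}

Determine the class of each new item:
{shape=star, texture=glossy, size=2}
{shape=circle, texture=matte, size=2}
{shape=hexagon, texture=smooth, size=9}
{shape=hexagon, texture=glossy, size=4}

Negative, Negative, Positive, Negative

One predicate separates the groups cleanly: texture is smooth AND size ≥ 5.
{shape=star, texture=glossy, size=2}: texture is glossy, size = 2, lacks this property → Negative. {shape=circle, texture=matte, size=2}: texture is matte, size = 2, lacks this property → Negative. {shape=hexagon, texture=smooth, size=9}: texture is smooth, size = 9, meets the rule → Positive. {shape=hexagon, texture=glossy, size=4}: texture is glossy, size = 4, lacks this property → Negative.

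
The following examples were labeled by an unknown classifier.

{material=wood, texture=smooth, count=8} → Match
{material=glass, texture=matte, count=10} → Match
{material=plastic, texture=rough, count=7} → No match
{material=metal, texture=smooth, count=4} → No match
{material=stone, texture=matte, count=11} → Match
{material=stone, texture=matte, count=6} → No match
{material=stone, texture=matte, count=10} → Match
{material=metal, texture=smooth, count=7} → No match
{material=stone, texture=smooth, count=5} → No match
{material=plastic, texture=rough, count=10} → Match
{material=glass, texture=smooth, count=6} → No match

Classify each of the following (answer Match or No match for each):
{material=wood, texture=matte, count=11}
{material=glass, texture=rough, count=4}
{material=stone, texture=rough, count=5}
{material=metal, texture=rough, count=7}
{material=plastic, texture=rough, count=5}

Match, No match, No match, No match, No match

'Match' ⟺ count ≥ 8.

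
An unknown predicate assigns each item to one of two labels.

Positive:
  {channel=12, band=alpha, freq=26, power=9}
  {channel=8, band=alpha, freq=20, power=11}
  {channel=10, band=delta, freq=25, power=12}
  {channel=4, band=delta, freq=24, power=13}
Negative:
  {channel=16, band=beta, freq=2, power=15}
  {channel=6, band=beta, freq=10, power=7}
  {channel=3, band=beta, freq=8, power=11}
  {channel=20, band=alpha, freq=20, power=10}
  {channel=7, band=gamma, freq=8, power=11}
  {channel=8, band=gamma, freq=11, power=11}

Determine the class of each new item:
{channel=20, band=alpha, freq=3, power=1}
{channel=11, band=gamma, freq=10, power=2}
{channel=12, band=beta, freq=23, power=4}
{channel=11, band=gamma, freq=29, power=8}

Rule: channel ≤ 12 AND freq ≥ 20. This holds for each 'Positive' example and fails for each 'Negative' one.
Negative: {channel=20, band=alpha, freq=3, power=1}, since channel = 20, freq = 3. Negative: {channel=11, band=gamma, freq=10, power=2}, since channel = 11, freq = 10. Positive: {channel=12, band=beta, freq=23, power=4}, since channel = 12, freq = 23. Positive: {channel=11, band=gamma, freq=29, power=8}, since channel = 11, freq = 29.

Negative, Negative, Positive, Positive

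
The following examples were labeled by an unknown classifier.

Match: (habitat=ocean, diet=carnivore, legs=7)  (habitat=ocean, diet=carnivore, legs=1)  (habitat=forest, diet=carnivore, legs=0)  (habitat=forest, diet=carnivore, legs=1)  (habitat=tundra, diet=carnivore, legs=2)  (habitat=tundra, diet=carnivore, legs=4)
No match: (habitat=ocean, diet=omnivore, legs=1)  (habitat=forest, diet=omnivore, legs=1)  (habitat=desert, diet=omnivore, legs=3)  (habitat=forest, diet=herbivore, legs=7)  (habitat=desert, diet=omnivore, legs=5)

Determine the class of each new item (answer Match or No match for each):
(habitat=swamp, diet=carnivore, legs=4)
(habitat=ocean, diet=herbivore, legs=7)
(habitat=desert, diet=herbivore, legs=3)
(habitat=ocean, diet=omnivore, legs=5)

The common property of the 'Match' items is: diet is carnivore. No 'No match' item has it.
(habitat=swamp, diet=carnivore, legs=4) → diet is carnivore → Match. (habitat=ocean, diet=herbivore, legs=7) → diet is herbivore → No match. (habitat=desert, diet=herbivore, legs=3) → diet is herbivore → No match. (habitat=ocean, diet=omnivore, legs=5) → diet is omnivore → No match.

Match, No match, No match, No match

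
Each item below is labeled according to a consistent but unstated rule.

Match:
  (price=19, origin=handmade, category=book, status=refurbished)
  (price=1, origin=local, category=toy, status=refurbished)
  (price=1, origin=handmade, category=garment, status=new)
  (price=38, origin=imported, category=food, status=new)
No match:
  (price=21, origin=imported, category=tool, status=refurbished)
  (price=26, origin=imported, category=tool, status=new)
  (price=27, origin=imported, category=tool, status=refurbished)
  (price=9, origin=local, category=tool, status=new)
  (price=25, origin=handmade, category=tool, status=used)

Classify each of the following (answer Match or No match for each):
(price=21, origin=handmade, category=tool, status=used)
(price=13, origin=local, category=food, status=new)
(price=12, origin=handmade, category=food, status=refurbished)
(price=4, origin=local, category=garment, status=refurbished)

Looking at the examples, the only property every 'Match' case has and every 'No match' case lacks is: category is not tool.

No match, Match, Match, Match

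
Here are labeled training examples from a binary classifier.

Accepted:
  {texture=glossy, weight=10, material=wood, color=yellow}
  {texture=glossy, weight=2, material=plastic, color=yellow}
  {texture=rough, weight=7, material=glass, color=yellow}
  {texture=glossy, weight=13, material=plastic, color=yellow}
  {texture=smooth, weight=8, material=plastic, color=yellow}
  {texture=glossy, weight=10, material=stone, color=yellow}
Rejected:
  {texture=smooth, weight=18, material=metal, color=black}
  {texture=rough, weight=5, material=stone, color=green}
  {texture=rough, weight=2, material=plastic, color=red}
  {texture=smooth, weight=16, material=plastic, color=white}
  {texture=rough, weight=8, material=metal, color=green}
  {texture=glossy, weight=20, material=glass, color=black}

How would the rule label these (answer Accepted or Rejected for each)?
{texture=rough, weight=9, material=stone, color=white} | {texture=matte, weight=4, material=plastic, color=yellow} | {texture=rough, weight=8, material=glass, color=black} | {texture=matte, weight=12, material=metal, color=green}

Rejected, Accepted, Rejected, Rejected

Checking candidate rules against both groups, what survives is: color is yellow.
{texture=rough, weight=9, material=stone, color=white}: color is white — does not satisfy this, so Rejected.
{texture=matte, weight=4, material=plastic, color=yellow}: color is yellow — meets the rule, so Accepted.
{texture=rough, weight=8, material=glass, color=black}: color is black — does not satisfy this, so Rejected.
{texture=matte, weight=12, material=metal, color=green}: color is green — does not satisfy this, so Rejected.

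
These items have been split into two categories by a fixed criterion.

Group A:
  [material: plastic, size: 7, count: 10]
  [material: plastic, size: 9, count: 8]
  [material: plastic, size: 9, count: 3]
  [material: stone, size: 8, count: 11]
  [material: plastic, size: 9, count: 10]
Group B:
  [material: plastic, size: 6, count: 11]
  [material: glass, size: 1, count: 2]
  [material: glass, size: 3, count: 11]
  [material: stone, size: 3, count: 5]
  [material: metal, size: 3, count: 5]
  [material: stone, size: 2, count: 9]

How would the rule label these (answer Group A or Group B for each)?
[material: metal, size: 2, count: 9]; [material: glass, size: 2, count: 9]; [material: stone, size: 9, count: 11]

The distinguishing property — size ≥ 7 — holds for all the 'Group A' cases and none of the 'Group B' cases.
[material: metal, size: 2, count: 9]: Group B (size = 2). [material: glass, size: 2, count: 9]: Group B (size = 2). [material: stone, size: 9, count: 11]: Group A (size = 9).

Group B, Group B, Group A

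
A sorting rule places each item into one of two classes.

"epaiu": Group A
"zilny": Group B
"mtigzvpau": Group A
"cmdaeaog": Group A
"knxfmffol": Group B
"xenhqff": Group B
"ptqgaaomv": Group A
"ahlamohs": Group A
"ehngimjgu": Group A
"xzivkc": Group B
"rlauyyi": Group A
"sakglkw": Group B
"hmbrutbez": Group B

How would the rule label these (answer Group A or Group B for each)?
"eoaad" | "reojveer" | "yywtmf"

Group A, Group A, Group B

Every 'Group A' example satisfies: has ≥ 3 vowels. None of the 'Group B' examples do.
"eoaad" → 4 vowels → Group A.
"reojveer" → 4 vowels → Group A.
"yywtmf" → 0 vowels → Group B.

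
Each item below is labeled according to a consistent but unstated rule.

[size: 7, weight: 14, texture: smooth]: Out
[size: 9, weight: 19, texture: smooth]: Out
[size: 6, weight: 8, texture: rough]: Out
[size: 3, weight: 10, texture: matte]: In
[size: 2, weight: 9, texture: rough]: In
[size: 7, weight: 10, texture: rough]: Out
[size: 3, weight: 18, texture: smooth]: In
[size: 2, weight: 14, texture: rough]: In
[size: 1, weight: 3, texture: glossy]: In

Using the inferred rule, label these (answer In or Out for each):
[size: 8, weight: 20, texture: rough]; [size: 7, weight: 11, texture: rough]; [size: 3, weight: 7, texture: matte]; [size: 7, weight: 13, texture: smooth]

Out, Out, In, Out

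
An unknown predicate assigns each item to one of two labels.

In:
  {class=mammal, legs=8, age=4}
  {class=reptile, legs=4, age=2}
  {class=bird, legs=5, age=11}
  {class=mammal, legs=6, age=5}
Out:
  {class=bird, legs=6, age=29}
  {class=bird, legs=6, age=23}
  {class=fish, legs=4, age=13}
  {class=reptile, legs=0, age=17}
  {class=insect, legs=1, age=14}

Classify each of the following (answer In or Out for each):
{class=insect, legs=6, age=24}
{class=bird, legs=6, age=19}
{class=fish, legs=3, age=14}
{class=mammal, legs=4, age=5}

Rule: age ≤ 11. This holds for each 'In' example and fails for each 'Out' one.
Out: {class=insect, legs=6, age=24}, since age = 24. Out: {class=bird, legs=6, age=19}, since age = 19. Out: {class=fish, legs=3, age=14}, since age = 14. In: {class=mammal, legs=4, age=5}, since age = 5.

Out, Out, Out, In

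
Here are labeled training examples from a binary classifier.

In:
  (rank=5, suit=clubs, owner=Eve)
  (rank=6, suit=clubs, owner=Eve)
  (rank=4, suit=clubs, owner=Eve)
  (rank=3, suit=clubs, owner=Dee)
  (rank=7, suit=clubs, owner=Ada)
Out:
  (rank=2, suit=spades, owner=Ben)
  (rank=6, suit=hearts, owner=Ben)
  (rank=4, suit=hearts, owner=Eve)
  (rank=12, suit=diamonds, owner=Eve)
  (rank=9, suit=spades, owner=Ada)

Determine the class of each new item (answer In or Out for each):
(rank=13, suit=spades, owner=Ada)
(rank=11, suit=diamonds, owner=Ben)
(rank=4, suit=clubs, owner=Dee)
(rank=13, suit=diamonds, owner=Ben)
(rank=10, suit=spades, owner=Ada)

Out, Out, In, Out, Out

The common property of the 'In' items is: suit is clubs. No 'Out' item has it.
(rank=13, suit=spades, owner=Ada): Out (suit is spades).
(rank=11, suit=diamonds, owner=Ben): Out (suit is diamonds).
(rank=4, suit=clubs, owner=Dee): In (suit is clubs).
(rank=13, suit=diamonds, owner=Ben): Out (suit is diamonds).
(rank=10, suit=spades, owner=Ada): Out (suit is spades).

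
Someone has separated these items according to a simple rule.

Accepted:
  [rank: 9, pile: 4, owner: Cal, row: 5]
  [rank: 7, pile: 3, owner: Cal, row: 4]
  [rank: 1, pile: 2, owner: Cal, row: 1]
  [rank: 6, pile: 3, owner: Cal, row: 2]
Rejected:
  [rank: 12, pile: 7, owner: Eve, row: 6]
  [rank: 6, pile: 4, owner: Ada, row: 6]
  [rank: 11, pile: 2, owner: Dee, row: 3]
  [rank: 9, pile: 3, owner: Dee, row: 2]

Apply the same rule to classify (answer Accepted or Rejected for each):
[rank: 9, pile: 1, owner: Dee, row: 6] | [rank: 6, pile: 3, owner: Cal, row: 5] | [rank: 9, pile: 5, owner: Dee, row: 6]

Rejected, Accepted, Rejected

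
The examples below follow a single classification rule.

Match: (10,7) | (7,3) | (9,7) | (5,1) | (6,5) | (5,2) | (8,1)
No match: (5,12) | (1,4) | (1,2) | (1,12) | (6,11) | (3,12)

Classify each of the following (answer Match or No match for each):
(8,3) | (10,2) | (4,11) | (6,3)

Match, Match, No match, Match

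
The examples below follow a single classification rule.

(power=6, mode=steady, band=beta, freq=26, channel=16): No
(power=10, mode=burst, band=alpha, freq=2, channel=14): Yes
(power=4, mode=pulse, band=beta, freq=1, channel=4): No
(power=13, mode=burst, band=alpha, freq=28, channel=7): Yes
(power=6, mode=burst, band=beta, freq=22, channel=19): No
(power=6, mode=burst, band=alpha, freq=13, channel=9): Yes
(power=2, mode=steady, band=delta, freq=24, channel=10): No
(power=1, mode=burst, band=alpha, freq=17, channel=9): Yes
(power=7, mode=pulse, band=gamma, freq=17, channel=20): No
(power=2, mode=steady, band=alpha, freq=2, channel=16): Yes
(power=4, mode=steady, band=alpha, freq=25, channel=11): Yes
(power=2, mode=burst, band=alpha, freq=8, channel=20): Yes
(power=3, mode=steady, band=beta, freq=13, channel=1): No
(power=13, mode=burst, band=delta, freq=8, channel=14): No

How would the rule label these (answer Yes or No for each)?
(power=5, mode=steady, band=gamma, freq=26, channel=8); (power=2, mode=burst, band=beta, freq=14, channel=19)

No, No

Looking at the examples, the only property every 'Yes' case has and every 'No' case lacks is: band is alpha.
(power=5, mode=steady, band=gamma, freq=26, channel=8): band is gamma — fails the rule, so No. (power=2, mode=burst, band=beta, freq=14, channel=19): band is beta — fails the rule, so No.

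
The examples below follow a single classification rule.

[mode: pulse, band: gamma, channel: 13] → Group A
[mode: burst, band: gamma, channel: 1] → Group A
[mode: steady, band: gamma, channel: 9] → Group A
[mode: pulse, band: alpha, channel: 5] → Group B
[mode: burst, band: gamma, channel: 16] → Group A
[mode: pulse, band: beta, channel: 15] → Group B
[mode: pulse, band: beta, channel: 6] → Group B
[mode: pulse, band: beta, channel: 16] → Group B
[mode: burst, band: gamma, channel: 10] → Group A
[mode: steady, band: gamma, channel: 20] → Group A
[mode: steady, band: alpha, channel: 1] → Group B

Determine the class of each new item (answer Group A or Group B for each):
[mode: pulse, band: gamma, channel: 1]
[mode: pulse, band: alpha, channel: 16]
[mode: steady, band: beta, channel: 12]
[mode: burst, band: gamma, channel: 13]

Looking at the examples, the only property every 'Group A' case has and every 'Group B' case lacks is: band is gamma.
[mode: pulse, band: gamma, channel: 1] — band is gamma, hence Group A. [mode: pulse, band: alpha, channel: 16] — band is alpha, hence Group B. [mode: steady, band: beta, channel: 12] — band is beta, hence Group B. [mode: burst, band: gamma, channel: 13] — band is gamma, hence Group A.

Group A, Group B, Group B, Group A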